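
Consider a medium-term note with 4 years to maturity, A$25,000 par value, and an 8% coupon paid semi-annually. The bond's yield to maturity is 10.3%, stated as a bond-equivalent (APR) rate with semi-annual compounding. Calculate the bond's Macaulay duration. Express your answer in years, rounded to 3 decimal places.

3.478 years

Periodic yield y = 0.0515. Discount each cash flow and weight by its period:
  t   CF        PV=CF/(1+0.0515)^t    t·PV
  1     1,000.00       951.0223       951.0223
  2     1,000.00       904.4435     1,808.8870
  3     1,000.00       860.1460     2,580.4380
  4     1,000.00       818.0181     3,272.0722
  5     1,000.00       777.9535     3,889.7673
  6     1,000.00       739.8511     4,439.1067
  7     1,000.00       703.6150     4,925.3047
  8    26,000.00    17,397.9922   139,183.9376
  Σ                 23,153.0416   161,050.5359
Price P = Σ PV = 23,153.0416.
Macaulay duration = Σ(t·PV) / P = 161,050.5359 / 23,153.0416 = 6.95591 half-year periods.
In years: 6.95591 / 2 = 3.47796 years.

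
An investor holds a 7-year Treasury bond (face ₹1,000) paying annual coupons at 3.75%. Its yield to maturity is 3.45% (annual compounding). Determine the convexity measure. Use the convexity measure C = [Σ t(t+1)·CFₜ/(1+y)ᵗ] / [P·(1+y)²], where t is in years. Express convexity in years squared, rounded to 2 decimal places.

With y = 0.0345:
  t   CF        PV=CF/(1+0.0345)^t    t·PV        t(t+1)·PV
  1        37.50        36.2494        36.2494          72.4988
  2        37.50        35.0405        70.0810         210.2430
  3        37.50        33.8719       101.6158         406.4630
  4        37.50        32.7423       130.9692         654.8462
  5        37.50        31.6504       158.2519         949.5111
  6        37.50        30.5948       183.5691       1,284.9836
  7     1,037.50       818.2286     5,727.6000      45,820.8000
  Σ                  1,018.3779     6,408.3363      49,399.3457
P = 1,018.3779.
Convexity = Σ t(t+1)·PV / [P·(1+y)²] = 49,399.3457 / (1,018.3779 × 1.070190) = 45.32640.

45.33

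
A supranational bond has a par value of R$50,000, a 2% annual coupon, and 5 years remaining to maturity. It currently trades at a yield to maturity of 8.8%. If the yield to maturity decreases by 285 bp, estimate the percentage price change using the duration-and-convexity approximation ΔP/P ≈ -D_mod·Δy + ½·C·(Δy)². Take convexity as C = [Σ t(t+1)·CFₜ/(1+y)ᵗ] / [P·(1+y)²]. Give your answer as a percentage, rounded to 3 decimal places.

With y = 0.088:
  t   CF        PV=CF/(1+0.088)^t    t·PV        t(t+1)·PV
  1     1,000.00       919.1176       919.1176       1,838.2353
  2     1,000.00       844.7772     1,689.5545       5,068.6635
  3     1,000.00       776.4497     2,329.3490       9,317.3961
  4     1,000.00       713.6486     2,854.5944      14,272.9720
  5    51,000.00    33,452.2782   167,261.3908   1,003,568.3447
  Σ                 36,706.2713   175,054.0064   1,034,065.6116
P = 36,706.2713; D_Mac = 4.76905 yrs; D_mod = 4.38332 yrs; C = 23.79852.
Duration effect: -4.38332 × (-0.0285) = +0.124925
Convexity effect: 0.5 × 23.79852 × (-0.0285)² = +0.0096652
ΔP/P ≈ +0.124925 + 0.0096652 = +0.134590 = +13.4590%.

+13.459%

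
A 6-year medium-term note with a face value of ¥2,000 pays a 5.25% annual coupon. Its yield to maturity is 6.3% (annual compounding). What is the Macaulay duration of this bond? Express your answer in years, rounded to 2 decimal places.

5.28 years

Periodic yield y = 0.063. Discount each cash flow and weight by its year:
  t   CF        PV=CF/(1+0.063)^t    t·PV
  1       105.00        98.7770        98.7770
  2       105.00        92.9229       185.8458
  3       105.00        87.4157       262.2471
  4       105.00        82.2349       328.9397
  5       105.00        77.3612       386.8058
  6     2,105.00     1,458.9907     8,753.9440
  Σ                  1,897.7024    10,016.5594
Price P = Σ PV = 1,897.7024.
Macaulay duration = Σ(t·PV) / P = 10,016.5594 / 1,897.7024 = 5.27826 years.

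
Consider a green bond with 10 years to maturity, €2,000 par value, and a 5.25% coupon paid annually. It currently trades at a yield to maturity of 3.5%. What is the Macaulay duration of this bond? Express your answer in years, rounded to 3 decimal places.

8.177 years

Periodic yield y = 0.035. Discount each cash flow and weight by its year:
  t   CF        PV=CF/(1+0.035)^t    t·PV
  1       105.00       101.4493       101.4493
  2       105.00        98.0186       196.0372
  3       105.00        94.7040       284.1120
  4       105.00        91.5014       366.0057
  5       105.00        88.4072       442.0359
  6       105.00        85.4176       512.5054
  7       105.00        82.5291       577.7034
  8       105.00        79.7382       637.9057
  9       105.00        77.0418       693.3758
  10    2,105.00     1,492.2741    14,922.7410
  Σ                  2,291.0812    18,733.8714
Price P = Σ PV = 2,291.0812.
Macaulay duration = Σ(t·PV) / P = 18,733.8714 / 2,291.0812 = 8.17687 years.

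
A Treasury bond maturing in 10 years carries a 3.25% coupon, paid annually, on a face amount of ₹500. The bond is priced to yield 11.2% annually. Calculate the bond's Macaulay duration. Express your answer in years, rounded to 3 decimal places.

8.101 years

Periodic yield y = 0.112. Discount each cash flow and weight by its year:
  t   CF        PV=CF/(1+0.112)^t    t·PV
  1        16.25        14.6133        14.6133
  2        16.25        13.1415        26.2829
  3        16.25        11.8179        35.4536
  4        16.25        10.6276        42.5103
  5        16.25         9.5572        47.7859
  6        16.25         8.5946        51.5675
  7        16.25         7.7289        54.1026
  8        16.25         6.9505        55.6039
  9        16.25         6.2504        56.2539
  10      516.25       178.5715     1,785.7152
  Σ                    267.8533     2,169.8890
Price P = Σ PV = 267.8533.
Macaulay duration = Σ(t·PV) / P = 2,169.8890 / 267.8533 = 8.10103 years.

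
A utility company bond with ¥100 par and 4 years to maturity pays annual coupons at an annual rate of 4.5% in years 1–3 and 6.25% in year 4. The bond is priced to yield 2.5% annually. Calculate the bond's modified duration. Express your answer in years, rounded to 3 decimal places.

3.671 years

Periodic yield y = 0.025. First find Macaulay duration:
  t   CF        PV=CF/(1+0.025)^t    t·PV
  1         4.50         4.3902         4.3902
  2         4.50         4.2832         8.5663
  3         4.50         4.1787        12.5361
  4       106.25        96.2573       385.0290
  Σ                    109.1094       410.5217
P = 109.1094; Macaulay duration = 410.5217 / 109.1094 = 3.76248 years.
Modified duration = D_Mac / (1 + y) = 3.76248 / 1.025 = 3.67071 years.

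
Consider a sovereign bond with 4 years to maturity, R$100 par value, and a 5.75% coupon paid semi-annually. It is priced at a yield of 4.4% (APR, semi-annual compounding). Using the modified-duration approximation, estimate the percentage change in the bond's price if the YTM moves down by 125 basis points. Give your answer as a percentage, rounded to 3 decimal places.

Periodic yield y = 0.022. Modified duration first:
  t   CF        PV=CF/(1+0.022)^t    t·PV
  1        2.875         2.8131         2.8131
  2        2.875         2.7526         5.5051
  3        2.875         2.6933         8.0799
  4        2.875         2.6353        10.5413
  5        2.875         2.5786        12.8930
  6        2.875         2.5231        15.1385
  7        2.875         2.4688        17.2814
  8      102.875        86.4376       691.5008
  Σ                    104.9024       763.7531
P = 104.9024; D_Mac = 7.28061 half-year periods = 3.64031 yrs; D_mod = 3.64031/(1+0.022) = 3.56194 yrs.
ΔP/P ≈ -D_mod · Δy = -3.56194 × (-0.0125) = +0.044524 = +4.4524%.

+4.452%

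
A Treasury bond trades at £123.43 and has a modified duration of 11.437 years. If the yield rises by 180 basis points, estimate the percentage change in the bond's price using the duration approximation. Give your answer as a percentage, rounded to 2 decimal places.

-20.59%

Duration approximation: ΔP/P ≈ -D_mod · Δy = -11.437 × (+0.018) = -0.205866.
As a percentage: -20.5866%.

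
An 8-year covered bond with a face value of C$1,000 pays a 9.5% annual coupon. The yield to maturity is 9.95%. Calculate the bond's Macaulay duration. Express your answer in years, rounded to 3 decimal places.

5.923 years

Periodic yield y = 0.0995. Discount each cash flow and weight by its year:
  t   CF        PV=CF/(1+0.0995)^t    t·PV
  1        95.00        86.4029        86.4029
  2        95.00        78.5838       157.1676
  3        95.00        71.4723       214.4170
  4        95.00        65.0044       260.0175
  5        95.00        59.1218       295.6089
  6        95.00        53.7715       322.6290
  7        95.00        48.9054       342.3379
  8     1,095.00       512.6869     4,101.4955
  Σ                    975.9491     5,780.0764
Price P = Σ PV = 975.9491.
Macaulay duration = Σ(t·PV) / P = 5,780.0764 / 975.9491 = 5.92252 years.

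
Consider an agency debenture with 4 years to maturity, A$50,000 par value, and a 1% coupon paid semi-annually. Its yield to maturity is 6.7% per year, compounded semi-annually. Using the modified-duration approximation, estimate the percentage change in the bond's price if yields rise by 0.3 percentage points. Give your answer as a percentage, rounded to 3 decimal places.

-1.138%

Periodic yield y = 0.0335. Modified duration first:
  t   CF        PV=CF/(1+0.0335)^t    t·PV
  1       250.00       241.8965       241.8965
  2       250.00       234.0556       468.1112
  3       250.00       226.4689       679.4067
  4       250.00       219.1281       876.5124
  5       250.00       212.0253     1,060.1263
  6       250.00       205.1526     1,230.9159
  7       250.00       198.5028     1,389.5196
  8    50,250.00    38,605.7699   308,846.1596
  Σ                 40,142.9997   314,792.6482
P = 40,142.9997; D_Mac = 7.84178 half-year periods = 3.92089 yrs; D_mod = 3.92089/(1+0.0335) = 3.79380 yrs.
ΔP/P ≈ -D_mod · Δy = -3.79380 × (+0.003) = -0.011381 = -1.1381%.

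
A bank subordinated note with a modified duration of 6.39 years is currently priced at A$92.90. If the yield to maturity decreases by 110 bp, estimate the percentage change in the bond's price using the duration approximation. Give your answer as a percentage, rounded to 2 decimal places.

Duration approximation: ΔP/P ≈ -D_mod · Δy = -6.39 × (-0.011) = +0.070290.
As a percentage: +7.0290%.

+7.03%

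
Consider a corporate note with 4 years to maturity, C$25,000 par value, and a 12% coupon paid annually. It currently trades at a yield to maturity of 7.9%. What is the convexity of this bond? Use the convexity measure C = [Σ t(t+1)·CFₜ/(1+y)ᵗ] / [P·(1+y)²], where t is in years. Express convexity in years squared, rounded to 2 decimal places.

With y = 0.079:
  t   CF        PV=CF/(1+0.079)^t    t·PV        t(t+1)·PV
  1     3,000.00     2,780.3522     2,780.3522       5,560.7044
  2     3,000.00     2,576.7861     5,153.5722      15,460.7165
  3     3,000.00     2,388.1243     7,164.3728      28,657.4911
  4    28,000.00    20,657.2380    82,628.9519     413,144.7594
  Σ                 28,402.5005    97,727.2490     462,823.6714
P = 28,402.5005.
Convexity = Σ t(t+1)·PV / [P·(1+y)²] = 462,823.6714 / (28,402.5005 × 1.164241) = 13.99639.

14.00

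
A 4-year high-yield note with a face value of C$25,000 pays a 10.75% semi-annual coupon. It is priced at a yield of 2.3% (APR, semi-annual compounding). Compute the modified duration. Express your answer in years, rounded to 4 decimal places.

Periodic yield y = 0.0115. First find Macaulay duration:
  t   CF        PV=CF/(1+0.0115)^t    t·PV
  1     1,343.75     1,328.4726     1,328.4726
  2     1,343.75     1,313.3688     2,626.7376
  3     1,343.75     1,298.4368     3,895.3104
  4     1,343.75     1,283.6745     5,134.6982
  5     1,343.75     1,269.0801     6,345.4006
  6     1,343.75     1,254.6516     7,527.9098
  7     1,343.75     1,240.3872     8,682.7102
  8    26,343.75    24,040.8877   192,327.1015
  Σ                 33,028.9593   227,868.3409
P = 33,028.9593; Macaulay duration = 227,868.3409 / 33,028.9593 = 6.89905 half-year periods = 3.44952 years.
Modified duration = D_Mac / (1 + y) = 3.44952 / 1.0115 = 3.41030 years.

3.4103 years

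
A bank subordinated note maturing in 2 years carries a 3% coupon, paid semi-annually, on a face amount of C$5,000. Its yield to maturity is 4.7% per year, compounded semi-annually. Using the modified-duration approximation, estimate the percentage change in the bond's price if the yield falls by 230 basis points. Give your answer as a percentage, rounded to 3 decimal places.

+4.394%

Periodic yield y = 0.0235. Modified duration first:
  t   CF        PV=CF/(1+0.0235)^t    t·PV
  1        75.00        73.2780        73.2780
  2        75.00        71.5955       143.1909
  3        75.00        69.9516       209.8548
  4     5,075.00     4,624.7116    18,498.8466
  Σ                  4,839.5367    18,925.1703
P = 4,839.5367; D_Mac = 3.91053 half-year periods = 1.95527 yrs; D_mod = 1.95527/(1+0.0235) = 1.91037 yrs.
ΔP/P ≈ -D_mod · Δy = -1.91037 × (-0.023) = +0.043939 = +4.3939%.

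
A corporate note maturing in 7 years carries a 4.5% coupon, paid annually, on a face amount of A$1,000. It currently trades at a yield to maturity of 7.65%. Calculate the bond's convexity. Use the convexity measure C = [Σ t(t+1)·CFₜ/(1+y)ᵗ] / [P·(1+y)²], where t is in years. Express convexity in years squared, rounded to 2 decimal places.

With y = 0.0765:
  t   CF        PV=CF/(1+0.0765)^t    t·PV        t(t+1)·PV
  1        45.00        41.8021        41.8021          83.6043
  2        45.00        38.8315        77.6630         232.9891
  3        45.00        36.0720       108.2160         432.8642
  4        45.00        33.5086       134.0344         670.1721
  5        45.00        31.1274       155.6368         933.8209
  6        45.00        28.9153       173.4920       1,214.4443
  7     1,045.00       623.7608     4,366.3253      34,930.6026
  Σ                    834.0178     5,057.1699      38,498.4976
P = 834.0178.
Convexity = Σ t(t+1)·PV / [P·(1+y)²] = 38,498.4976 / (834.0178 × 1.158852) = 39.83276.

39.83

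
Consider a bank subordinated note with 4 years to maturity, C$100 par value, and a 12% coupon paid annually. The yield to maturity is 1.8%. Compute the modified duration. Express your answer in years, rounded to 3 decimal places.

3.435 years

Periodic yield y = 0.018. First find Macaulay duration:
  t   CF        PV=CF/(1+0.018)^t    t·PV
  1        12.00        11.7878        11.7878
  2        12.00        11.5794        23.1588
  3        12.00        11.3746        34.1239
  4       112.00       104.2862       417.1449
  Σ                    139.0281       486.2154
P = 139.0281; Macaulay duration = 486.2154 / 139.0281 = 3.49725 years.
Modified duration = D_Mac / (1 + y) = 3.49725 / 1.018 = 3.43541 years.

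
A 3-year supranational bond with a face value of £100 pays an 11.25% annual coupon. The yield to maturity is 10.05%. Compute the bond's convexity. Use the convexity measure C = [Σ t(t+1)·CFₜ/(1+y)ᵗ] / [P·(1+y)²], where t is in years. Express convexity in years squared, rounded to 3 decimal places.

8.642

With y = 0.1005:
  t   CF        PV=CF/(1+0.1005)^t    t·PV        t(t+1)·PV
  1        11.25        10.2226        10.2226          20.4453
  2        11.25         9.2891        18.5781          55.7344
  3       111.25        83.4699       250.4097       1,001.6388
  Σ                    102.9816       279.2105       1,077.8185
P = 102.9816.
Convexity = Σ t(t+1)·PV / [P·(1+y)²] = 1,077.8185 / (102.9816 × 1.211100) = 8.64183.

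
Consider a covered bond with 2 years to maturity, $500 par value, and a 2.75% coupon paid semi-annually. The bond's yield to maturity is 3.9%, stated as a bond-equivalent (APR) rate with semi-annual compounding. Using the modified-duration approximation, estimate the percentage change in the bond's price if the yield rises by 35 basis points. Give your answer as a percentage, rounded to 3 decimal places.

-0.673%

Periodic yield y = 0.0195. Modified duration first:
  t   CF        PV=CF/(1+0.0195)^t    t·PV
  1        6.875         6.7435         6.7435
  2        6.875         6.6145        13.2290
  3        6.875         6.4880        19.4640
  4      506.875       469.1935     1,876.7738
  Σ                    489.0395     1,916.2104
P = 489.0395; D_Mac = 3.91831 half-year periods = 1.95916 yrs; D_mod = 1.95916/(1+0.0195) = 1.92168 yrs.
ΔP/P ≈ -D_mod · Δy = -1.92168 × (+0.0035) = -0.006726 = -0.6726%.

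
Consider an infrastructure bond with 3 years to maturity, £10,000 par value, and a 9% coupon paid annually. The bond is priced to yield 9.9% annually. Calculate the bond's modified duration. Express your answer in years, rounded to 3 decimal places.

2.508 years

Periodic yield y = 0.099. First find Macaulay duration:
  t   CF        PV=CF/(1+0.099)^t    t·PV
  1       900.00       818.9263       818.9263
  2       900.00       745.1559     1,490.3117
  3    10,900.00     8,211.7065    24,635.1196
  Σ                  9,775.7887    26,944.3576
P = 9,775.7887; Macaulay duration = 26,944.3576 / 9,775.7887 = 2.75623 years.
Modified duration = D_Mac / (1 + y) = 2.75623 / 1.099 = 2.50795 years.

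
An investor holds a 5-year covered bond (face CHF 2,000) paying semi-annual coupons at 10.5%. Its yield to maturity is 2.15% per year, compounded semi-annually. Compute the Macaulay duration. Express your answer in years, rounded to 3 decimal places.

4.185 years

Periodic yield y = 0.01075. Discount each cash flow and weight by its period:
  t   CF        PV=CF/(1+0.01075)^t    t·PV
  1       105.00       103.8833       103.8833
  2       105.00       102.7784       205.5568
  3       105.00       101.6853       305.0558
  4       105.00       100.6038       402.4151
  5       105.00        99.5338       497.6690
  6       105.00        98.4752       590.8511
  7       105.00        97.4278       681.9948
  8       105.00        96.3916       771.1330
  9       105.00        95.3664       858.2979
  10    2,105.00     1,891.5360    18,915.3595
  Σ                  2,787.6815    23,332.2163
Price P = Σ PV = 2,787.6815.
Macaulay duration = Σ(t·PV) / P = 23,332.2163 / 2,787.6815 = 8.36976 half-year periods.
In years: 8.36976 / 2 = 4.18488 years.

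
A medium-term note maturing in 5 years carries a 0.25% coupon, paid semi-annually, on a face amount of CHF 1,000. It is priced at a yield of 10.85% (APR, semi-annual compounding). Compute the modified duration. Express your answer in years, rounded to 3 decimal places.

Periodic yield y = 0.05425. First find Macaulay duration:
  t   CF        PV=CF/(1+0.05425)^t    t·PV
  1         1.25         1.1857         1.1857
  2         1.25         1.1247         2.2493
  3         1.25         1.0668         3.2004
  4         1.25         1.0119         4.0476
  5         1.25         0.9598         4.7991
  6         1.25         0.9104         5.4626
  7         1.25         0.8636         6.0451
  8         1.25         0.8191         6.5532
  9         1.25         0.7770         6.9929
  10    1,001.25       590.3457     5,903.4574
  Σ                    599.0647     5,943.9933
P = 599.0647; Macaulay duration = 5,943.9933 / 599.0647 = 9.92212 half-year periods = 4.96106 years.
Modified duration = D_Mac / (1 + y) = 4.96106 / 1.05425 = 4.70577 years.

4.706 years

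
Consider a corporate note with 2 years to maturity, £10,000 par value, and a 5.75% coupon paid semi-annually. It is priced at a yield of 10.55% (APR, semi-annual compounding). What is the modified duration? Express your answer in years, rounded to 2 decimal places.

Periodic yield y = 0.05275. First find Macaulay duration:
  t   CF        PV=CF/(1+0.05275)^t    t·PV
  1       287.50       273.0943       273.0943
  2       287.50       259.4104       518.8208
  3       287.50       246.4121       739.2364
  4    10,287.50     8,375.4635    33,501.8538
  Σ                  9,154.3802    35,033.0053
P = 9,154.3802; Macaulay duration = 35,033.0053 / 9,154.3802 = 3.82691 half-year periods = 1.91346 years.
Modified duration = D_Mac / (1 + y) = 1.91346 / 1.05275 = 1.81758 years.

1.82 years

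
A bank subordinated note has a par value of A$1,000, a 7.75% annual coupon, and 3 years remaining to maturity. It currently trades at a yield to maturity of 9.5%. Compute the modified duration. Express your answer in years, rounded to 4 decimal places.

Periodic yield y = 0.095. First find Macaulay duration:
  t   CF        PV=CF/(1+0.095)^t    t·PV
  1        77.50        70.7763        70.7763
  2        77.50        64.6358       129.2717
  3     1,077.50       820.6820     2,462.0461
  Σ                    956.0941     2,662.0940
P = 956.0941; Macaulay duration = 2,662.0940 / 956.0941 = 2.78434 years.
Modified duration = D_Mac / (1 + y) = 2.78434 / 1.095 = 2.54278 years.

2.5428 years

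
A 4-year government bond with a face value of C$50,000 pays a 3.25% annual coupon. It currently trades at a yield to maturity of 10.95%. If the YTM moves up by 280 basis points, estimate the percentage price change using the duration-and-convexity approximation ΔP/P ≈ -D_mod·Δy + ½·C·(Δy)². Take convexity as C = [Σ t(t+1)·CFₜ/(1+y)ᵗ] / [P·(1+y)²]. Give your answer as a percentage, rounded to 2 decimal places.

-8.96%

With y = 0.1095:
  t   CF        PV=CF/(1+0.1095)^t    t·PV        t(t+1)·PV
  1     1,625.00     1,464.6237     1,464.6237       2,929.2474
  2     1,625.00     1,320.0754     2,640.1509       7,920.4527
  3     1,625.00     1,189.7931     3,569.3793      14,277.5172
  4    51,625.00    34,068.3295   136,273.3178     681,366.5891
  Σ                 38,042.8217   143,947.4717     706,493.8063
P = 38,042.8217; D_Mac = 3.78383 yrs; D_mod = 3.41039 yrs; C = 15.08624.
Duration effect: -3.41039 × (+0.028) = -0.095491
Convexity effect: 0.5 × 15.08624 × (0.028)² = +0.0059138
ΔP/P ≈ -0.095491 + 0.0059138 = -0.089577 = -8.9577%.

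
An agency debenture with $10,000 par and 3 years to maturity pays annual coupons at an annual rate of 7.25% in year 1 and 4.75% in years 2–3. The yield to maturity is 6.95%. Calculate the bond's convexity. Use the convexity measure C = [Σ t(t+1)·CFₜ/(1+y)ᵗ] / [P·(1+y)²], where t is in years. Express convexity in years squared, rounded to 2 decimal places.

With y = 0.0695:
  t   CF        PV=CF/(1+0.0695)^t    t·PV        t(t+1)·PV
  1       725.00       677.8869       677.8869       1,355.7737
  2       475.00       415.2714       830.5428       2,491.6285
  3    10,475.00     8,562.7185    25,688.1554     102,752.6216
  Σ                  9,655.8767    27,196.5851     106,600.0237
P = 9,655.8767.
Convexity = Σ t(t+1)·PV / [P·(1+y)²] = 106,600.0237 / (9,655.8767 × 1.143830) = 9.65170.

9.65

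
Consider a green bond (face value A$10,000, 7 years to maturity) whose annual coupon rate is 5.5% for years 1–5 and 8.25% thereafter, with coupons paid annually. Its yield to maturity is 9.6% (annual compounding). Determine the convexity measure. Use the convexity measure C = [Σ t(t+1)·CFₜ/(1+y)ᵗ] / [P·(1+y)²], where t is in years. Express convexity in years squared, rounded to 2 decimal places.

With y = 0.096:
  t   CF        PV=CF/(1+0.096)^t    t·PV        t(t+1)·PV
  1       550.00       501.8248       501.8248       1,003.6496
  2       550.00       457.8694       915.7387       2,747.2162
  3       550.00       417.7640     1,253.2920       5,013.1682
  4       550.00       381.1715     1,524.6862       7,623.4309
  5       550.00       347.7843     1,738.9213      10,433.5277
  6       825.00       475.9821     2,855.8926      19,991.2483
  7    10,825.00     5,698.4144    39,888.9005     319,111.2043
  Σ                  8,280.8105    48,679.2562     365,923.4452
P = 8,280.8105.
Convexity = Σ t(t+1)·PV / [P·(1+y)²] = 365,923.4452 / (8,280.8105 × 1.201216) = 36.78716.

36.79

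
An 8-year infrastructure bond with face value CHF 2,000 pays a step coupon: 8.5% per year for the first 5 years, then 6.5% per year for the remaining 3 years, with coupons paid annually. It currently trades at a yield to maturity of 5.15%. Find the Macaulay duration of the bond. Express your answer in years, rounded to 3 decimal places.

6.285 years

Periodic yield y = 0.0515. Discount each cash flow and weight by its year:
  t   CF        PV=CF/(1+0.0515)^t    t·PV
  1       170.00       161.6738       161.6738
  2       170.00       153.7554       307.5108
  3       170.00       146.2248       438.6745
  4       170.00       139.0631       556.2523
  5       170.00       132.2521       661.2604
  6       130.00        96.1806       577.0839
  7       130.00        91.4699       640.2896
  8     2,130.00     1,425.2971    11,402.3764
  Σ                  2,345.9168    14,745.1217
Price P = Σ PV = 2,345.9168.
Macaulay duration = Σ(t·PV) / P = 14,745.1217 / 2,345.9168 = 6.28544 years.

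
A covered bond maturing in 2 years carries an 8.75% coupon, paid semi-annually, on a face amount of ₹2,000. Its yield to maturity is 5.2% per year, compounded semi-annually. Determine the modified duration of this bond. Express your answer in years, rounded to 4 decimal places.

Periodic yield y = 0.026. First find Macaulay duration:
  t   CF        PV=CF/(1+0.026)^t    t·PV
  1        87.50        85.2827        85.2827
  2        87.50        83.1215       166.2430
  3        87.50        81.0151       243.0453
  4     2,087.50     1,883.8098     7,535.2390
  Σ                  2,133.2290     8,029.8099
P = 2,133.2290; Macaulay duration = 8,029.8099 / 2,133.2290 = 3.76416 half-year periods = 1.88208 years.
Modified duration = D_Mac / (1 + y) = 1.88208 / 1.026 = 1.83438 years.

1.8344 years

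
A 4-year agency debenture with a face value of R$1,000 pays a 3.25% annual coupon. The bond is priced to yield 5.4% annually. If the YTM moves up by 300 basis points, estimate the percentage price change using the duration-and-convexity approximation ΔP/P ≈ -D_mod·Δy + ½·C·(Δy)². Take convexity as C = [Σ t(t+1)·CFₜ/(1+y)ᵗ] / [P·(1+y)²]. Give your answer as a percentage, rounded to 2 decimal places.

-10.08%

With y = 0.054:
  t   CF        PV=CF/(1+0.054)^t    t·PV        t(t+1)·PV
  1        32.50        30.8349        30.8349          61.6698
  2        32.50        29.2551        58.5103         175.5308
  3        32.50        27.7563        83.2689         333.0756
  4     1,032.50       836.6188     3,346.4752      16,732.3759
  Σ                    924.4651     3,519.0893      17,302.6521
P = 924.4651; D_Mac = 3.80662 yrs; D_mod = 3.61160 yrs; C = 16.84771.
Duration effect: -3.61160 × (+0.03) = -0.108348
Convexity effect: 0.5 × 16.84771 × (0.03)² = +0.0075815
ΔP/P ≈ -0.108348 + 0.0075815 = -0.100766 = -10.0766%.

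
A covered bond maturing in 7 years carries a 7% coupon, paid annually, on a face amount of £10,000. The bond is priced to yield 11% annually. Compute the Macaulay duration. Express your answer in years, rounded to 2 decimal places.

Periodic yield y = 0.11. Discount each cash flow and weight by its year:
  t   CF        PV=CF/(1+0.11)^t    t·PV
  1       700.00       630.6306       630.6306
  2       700.00       568.1357     1,136.2714
  3       700.00       511.8340     1,535.5019
  4       700.00       461.1117     1,844.4467
  5       700.00       415.4159     2,077.0796
  6       700.00       374.2486     2,245.4915
  7    10,700.00     5,153.7450    36,076.2150
  Σ                  8,115.1215    45,545.6368
Price P = Σ PV = 8,115.1215.
Macaulay duration = Σ(t·PV) / P = 45,545.6368 / 8,115.1215 = 5.61244 years.

5.61 years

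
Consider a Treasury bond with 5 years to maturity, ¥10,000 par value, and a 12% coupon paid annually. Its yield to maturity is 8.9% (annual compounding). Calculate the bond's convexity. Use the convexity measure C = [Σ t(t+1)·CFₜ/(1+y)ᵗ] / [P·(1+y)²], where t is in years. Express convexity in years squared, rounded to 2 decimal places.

19.25

With y = 0.089:
  t   CF        PV=CF/(1+0.089)^t    t·PV        t(t+1)·PV
  1     1,200.00     1,101.9284     1,101.9284       2,203.8567
  2     1,200.00     1,011.8718     2,023.7436       6,071.2307
  3     1,200.00       929.1752     2,787.5256      11,150.1023
  4     1,200.00       853.2371     3,412.9484      17,064.7418
  5    11,200.00     7,312.7146    36,563.5730     219,381.4379
  Σ                 11,208.9270    45,889.7189     255,871.3695
P = 11,208.9270.
Convexity = Σ t(t+1)·PV / [P·(1+y)²] = 255,871.3695 / (11,208.9270 × 1.185921) = 19.24872.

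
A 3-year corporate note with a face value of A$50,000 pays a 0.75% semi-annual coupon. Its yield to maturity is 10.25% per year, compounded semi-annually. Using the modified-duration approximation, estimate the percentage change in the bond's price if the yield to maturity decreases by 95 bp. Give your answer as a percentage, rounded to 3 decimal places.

Periodic yield y = 0.05125. Modified duration first:
  t   CF        PV=CF/(1+0.05125)^t    t·PV
  1       187.50       178.3591       178.3591
  2       187.50       169.6638       339.3277
  3       187.50       161.3925       484.1774
  4       187.50       153.5243       614.0974
  5       187.50       146.0398       730.1990
  6    50,187.50    37,184.2914   223,105.7484
  Σ                 37,993.2709   225,451.9089
P = 37,993.2709; D_Mac = 5.93400 half-year periods = 2.96700 yrs; D_mod = 2.96700/(1+0.05125) = 2.82235 yrs.
ΔP/P ≈ -D_mod · Δy = -2.82235 × (-0.0095) = +0.026812 = +2.6812%.

+2.681%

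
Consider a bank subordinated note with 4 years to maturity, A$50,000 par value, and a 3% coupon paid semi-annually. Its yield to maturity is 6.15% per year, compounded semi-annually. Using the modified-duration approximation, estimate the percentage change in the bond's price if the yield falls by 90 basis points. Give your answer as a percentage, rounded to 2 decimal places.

+3.30%

Periodic yield y = 0.03075. Modified duration first:
  t   CF        PV=CF/(1+0.03075)^t    t·PV
  1       750.00       727.6255       727.6255
  2       750.00       705.9185     1,411.8370
  3       750.00       684.8591     2,054.5773
  4       750.00       664.4279     2,657.7118
  5       750.00       644.6063     3,223.0315
  6       750.00       625.3760     3,752.2559
  7       750.00       606.7194     4,247.0356
  8    50,750.00    39,829.9076   318,639.2607
  Σ                 44,489.4403   336,713.3354
P = 44,489.4403; D_Mac = 7.56839 half-year periods = 3.78419 yrs; D_mod = 3.78419/(1+0.03075) = 3.67130 yrs.
ΔP/P ≈ -D_mod · Δy = -3.67130 × (-0.009) = +0.033042 = +3.3042%.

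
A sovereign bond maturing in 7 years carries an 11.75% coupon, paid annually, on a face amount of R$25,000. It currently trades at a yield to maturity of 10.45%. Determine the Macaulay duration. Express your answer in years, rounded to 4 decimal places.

Periodic yield y = 0.1045. Discount each cash flow and weight by its year:
  t   CF        PV=CF/(1+0.1045)^t    t·PV
  1     2,937.50     2,659.5745     2,659.5745
  2     2,937.50     2,407.9443     4,815.8886
  3     2,937.50     2,180.1216     6,540.3648
  4     2,937.50     1,973.8539     7,895.4154
  5     2,937.50     1,787.1017     8,935.5086
  6     2,937.50     1,618.0188     9,708.1126
  7    27,937.50    13,932.4502    97,527.1513
  Σ                 26,559.0649   138,082.0158
Price P = Σ PV = 26,559.0649.
Macaulay duration = Σ(t·PV) / P = 138,082.0158 / 26,559.0649 = 5.19905 years.

5.1991 years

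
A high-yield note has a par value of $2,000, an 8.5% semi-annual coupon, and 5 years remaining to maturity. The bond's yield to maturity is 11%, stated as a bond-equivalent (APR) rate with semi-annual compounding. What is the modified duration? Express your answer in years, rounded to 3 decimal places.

Periodic yield y = 0.055. First find Macaulay duration:
  t   CF        PV=CF/(1+0.055)^t    t·PV
  1        85.00        80.5687        80.5687
  2        85.00        76.3685       152.7369
  3        85.00        72.3872       217.1615
  4        85.00        68.6134       274.4537
  5        85.00        65.0364       325.1821
  6        85.00        61.6459       369.8754
  7        85.00        58.4321       409.0249
  8        85.00        55.3859       443.0872
  9        85.00        52.4985       472.4864
  10    2,085.00     1,220.6228    12,206.2276
  Σ                  1,811.5594    14,950.8044
P = 1,811.5594; Macaulay duration = 14,950.8044 / 1,811.5594 = 8.25300 half-year periods = 4.12650 years.
Modified duration = D_Mac / (1 + y) = 4.12650 / 1.055 = 3.91138 years.

3.911 years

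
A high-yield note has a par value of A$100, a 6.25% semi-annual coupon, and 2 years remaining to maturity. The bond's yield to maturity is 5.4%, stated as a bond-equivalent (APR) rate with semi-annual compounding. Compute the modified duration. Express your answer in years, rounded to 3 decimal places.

1.861 years

Periodic yield y = 0.027. First find Macaulay duration:
  t   CF        PV=CF/(1+0.027)^t    t·PV
  1        3.125         3.0428         3.0428
  2        3.125         2.9628         5.9257
  3        3.125         2.8850         8.6549
  4      103.125        92.7005       370.8021
  Σ                    101.5912       388.4255
P = 101.5912; Macaulay duration = 388.4255 / 101.5912 = 3.82342 half-year periods = 1.91171 years.
Modified duration = D_Mac / (1 + y) = 1.91171 / 1.027 = 1.86145 years.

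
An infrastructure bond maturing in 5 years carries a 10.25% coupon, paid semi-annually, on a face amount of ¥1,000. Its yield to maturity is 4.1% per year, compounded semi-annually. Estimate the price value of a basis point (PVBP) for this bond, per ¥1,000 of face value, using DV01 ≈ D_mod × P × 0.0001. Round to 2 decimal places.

¥0.52

Periodic yield y = 0.0205.
  t   CF        PV=CF/(1+0.0205)^t    t·PV
  1        51.25        50.2205        50.2205
  2        51.25        49.2116        98.4233
  3        51.25        48.2231       144.6692
  4        51.25        47.2544       189.0174
  5        51.25        46.3051       231.5255
  6        51.25        45.3749       272.2495
  7        51.25        44.4634       311.2439
  8        51.25        43.5702       348.5618
  9        51.25        42.6950       384.2548
  10    1,051.25       858.1751     8,581.7512
  Σ                  1,275.4933    10,611.9170
P = 1,275.4933; D_Mac = 8.31985 half-year periods = 4.15993 yrs; D_mod = 4.07636 yrs.
DV01 ≈ 4.07636 × 1,275.4933 × 0.0001 = 0.519937.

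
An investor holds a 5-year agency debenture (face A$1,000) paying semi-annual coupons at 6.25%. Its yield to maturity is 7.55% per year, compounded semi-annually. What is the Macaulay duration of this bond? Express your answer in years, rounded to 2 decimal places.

Periodic yield y = 0.03775. Discount each cash flow and weight by its period:
  t   CF        PV=CF/(1+0.03775)^t    t·PV
  1        31.25        30.1132        30.1132
  2        31.25        29.0178        58.0356
  3        31.25        27.9622        83.8867
  4        31.25        26.9451       107.7802
  5        31.25        25.9649       129.8244
  6        31.25        25.0204       150.1222
  7        31.25        24.1102       168.7714
  8        31.25        23.2331       185.8652
  9        31.25        22.3880       201.4920
  10    1,031.25       711.9288     7,119.2877
  Σ                    946.6837     8,235.1786
Price P = Σ PV = 946.6837.
Macaulay duration = Σ(t·PV) / P = 8,235.1786 / 946.6837 = 8.69898 half-year periods.
In years: 8.69898 / 2 = 4.34949 years.

4.35 years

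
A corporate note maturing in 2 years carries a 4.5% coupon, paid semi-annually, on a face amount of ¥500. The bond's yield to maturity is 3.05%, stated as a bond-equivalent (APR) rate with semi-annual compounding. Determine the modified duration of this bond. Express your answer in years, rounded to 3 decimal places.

Periodic yield y = 0.01525. First find Macaulay duration:
  t   CF        PV=CF/(1+0.01525)^t    t·PV
  1        11.25        11.0810        11.0810
  2        11.25        10.9146        21.8291
  3        11.25        10.7506        32.2519
  4       511.25       481.2174     1,924.8696
  Σ                    513.9636     1,990.0316
P = 513.9636; Macaulay duration = 1,990.0316 / 513.9636 = 3.87193 half-year periods = 1.93597 years.
Modified duration = D_Mac / (1 + y) = 1.93597 / 1.01525 = 1.90689 years.

1.907 years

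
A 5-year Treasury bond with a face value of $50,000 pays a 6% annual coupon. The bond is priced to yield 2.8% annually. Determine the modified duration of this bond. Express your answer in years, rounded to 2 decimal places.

Periodic yield y = 0.028. First find Macaulay duration:
  t   CF        PV=CF/(1+0.028)^t    t·PV
  1     3,000.00     2,918.2879     2,918.2879
  2     3,000.00     2,838.8015     5,677.6030
  3     3,000.00     2,761.4801     8,284.4402
  4     3,000.00     2,686.2646    10,745.0586
  5    53,000.00    46,164.7296   230,823.6481
  Σ                 57,369.5638   258,449.0378
P = 57,369.5638; Macaulay duration = 258,449.0378 / 57,369.5638 = 4.50499 years.
Modified duration = D_Mac / (1 + y) = 4.50499 / 1.028 = 4.38228 years.

4.38 years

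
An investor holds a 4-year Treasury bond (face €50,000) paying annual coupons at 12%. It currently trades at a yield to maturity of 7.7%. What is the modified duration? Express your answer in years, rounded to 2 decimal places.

3.20 years

Periodic yield y = 0.077. First find Macaulay duration:
  t   CF        PV=CF/(1+0.077)^t    t·PV
  1     6,000.00     5,571.0306     5,571.0306
  2     6,000.00     5,172.7304    10,345.4608
  3     6,000.00     4,802.9066    14,408.7198
  4    56,000.00    41,622.2175   166,488.8698
  Σ                 57,168.8851   196,814.0810
P = 57,168.8851; Macaulay duration = 196,814.0810 / 57,168.8851 = 3.44268 years.
Modified duration = D_Mac / (1 + y) = 3.44268 / 1.077 = 3.19654 years.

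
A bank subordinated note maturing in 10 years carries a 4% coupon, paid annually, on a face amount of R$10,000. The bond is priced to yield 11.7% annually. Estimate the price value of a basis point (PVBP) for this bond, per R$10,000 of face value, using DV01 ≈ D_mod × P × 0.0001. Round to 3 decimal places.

R$3.904

Periodic yield y = 0.117.
  t   CF        PV=CF/(1+0.117)^t    t·PV
  1       400.00       358.1021       358.1021
  2       400.00       320.5927       641.1854
  3       400.00       287.0123       861.0368
  4       400.00       256.9492     1,027.7969
  5       400.00       230.0351     1,150.1755
  6       400.00       205.9401     1,235.6407
  7       400.00       184.3689     1,290.5826
  8       400.00       165.0573     1,320.4580
  9       400.00       147.7684     1,329.9152
  10   10,400.00     3,439.5499    34,395.4985
  Σ                  5,595.3759    43,610.3917
P = 5,595.3759; D_Mac = 7.79401 yrs; D_mod = 6.97762 yrs.
DV01 ≈ 6.97762 × 5,595.3759 × 0.0001 = 3.904243.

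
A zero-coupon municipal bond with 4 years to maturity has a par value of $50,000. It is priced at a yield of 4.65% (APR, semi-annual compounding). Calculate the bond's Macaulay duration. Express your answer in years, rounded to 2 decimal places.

A zero-coupon bond has a single cash flow at maturity, so its Macaulay duration equals its maturity: 4 years.
(Equivalently: 8 semi-annual periods ÷ 2 = 4 years.)

4.00 years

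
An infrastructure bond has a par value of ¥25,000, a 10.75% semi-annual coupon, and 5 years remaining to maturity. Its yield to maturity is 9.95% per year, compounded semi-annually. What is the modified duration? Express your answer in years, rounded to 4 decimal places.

Periodic yield y = 0.04975. First find Macaulay duration:
  t   CF        PV=CF/(1+0.04975)^t    t·PV
  1     1,343.75     1,280.0667     1,280.0667
  2     1,343.75     1,219.4015     2,438.8029
  3     1,343.75     1,161.6113     3,484.8339
  4     1,343.75     1,106.5599     4,426.2398
  5     1,343.75     1,054.1176     5,270.5880
  6     1,343.75     1,004.1606     6,024.9636
  7     1,343.75       956.5712     6,695.9983
  8     1,343.75       911.2371     7,289.8971
  9     1,343.75       868.0516     7,812.4641
  10   26,343.75    16,211.3344   162,113.3436
  Σ                 25,773.1118   206,837.1979
P = 25,773.1118; Macaulay duration = 206,837.1979 / 25,773.1118 = 8.02531 half-year periods = 4.01265 years.
Modified duration = D_Mac / (1 + y) = 4.01265 / 1.04975 = 3.82249 years.

3.8225 years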